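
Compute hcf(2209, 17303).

1

2209 = 47²
17303 = 11³ · 13
Common: 1 = 1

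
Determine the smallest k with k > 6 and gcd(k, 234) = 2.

8

Multiples of 2 above 6: 2·4, 2·5, … . Need the cofactor coprime to 234/2 = 117.
Checking s = 4, 5, … the first with gcd(s, 117) = 1 is s = 4, giving 8.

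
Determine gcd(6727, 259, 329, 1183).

gcd(6727, 259): 6727 = 25·259 + 252; 259 = 1·252 + 7; 252 = 36·7 + 0 → 7
gcd(7, 329): 329 = 47·7 + 0 → 7
gcd(7, 1183): 1183 = 169·7 + 0 → 7

7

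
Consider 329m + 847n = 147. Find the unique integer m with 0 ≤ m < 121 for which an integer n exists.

106

gcd(329, 847) = 7 (Euclid: 847 = 2·329 + 189; 329 = 1·189 + 140; 189 = 1·140 + 49; 140 = 2·49 + 42; 49 = 1·42 + 7; 42 = 6·7 + 0), and 7 | 147.
Extended Euclid: 329·(-18) + 847·(7) = 7. Scale by 21: m₀ = -378.
General solution m = m₀ + 121t; reducing mod 121 gives m = 106 (and n = -41).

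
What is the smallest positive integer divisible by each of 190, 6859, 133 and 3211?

190 = 2 · 5 · 19; 6859 = 19³; 133 = 7 · 19; 3211 = 13² · 19
lcm takes max exponent of each prime: 2 · 5 · 7 · 13² · 19³ = 81141970

81141970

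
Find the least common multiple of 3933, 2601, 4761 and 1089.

3163260771

3933 = 3² · 19 · 23; 2601 = 3² · 17²; 4761 = 3² · 23²; 1089 = 3² · 11²
lcm takes max exponent of each prime: 3² · 11² · 17² · 19 · 23² = 3163260771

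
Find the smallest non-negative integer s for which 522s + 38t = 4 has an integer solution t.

Euclid: 522 = 13·38 + 28; 38 = 1·28 + 10; 28 = 2·10 + 8; 10 = 1·8 + 2; 8 = 4·2 + 0 → gcd = 2; 4 = 2·2.
Back-substitution yields 522·(-4) + 38·(55) = 2, so one solution is s = -4·2 = -8, t = 55·2 = 110.
Solutions in s differ by 38/2 = 19; the one in [0, 19) is -8 mod 19 = 11.

11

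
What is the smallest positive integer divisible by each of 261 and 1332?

38628

261 = 3² · 29; 1332 = 2² · 3² · 37
max exponents: 2² · 3² · 29 · 37 = 38628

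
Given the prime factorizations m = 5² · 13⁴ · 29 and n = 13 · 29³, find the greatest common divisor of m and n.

377

min exponent per shared prime: 13 · 29 = 377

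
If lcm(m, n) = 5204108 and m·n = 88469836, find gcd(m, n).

gcd·lcm = product, so gcd = 88469836/5204108 = 17.

17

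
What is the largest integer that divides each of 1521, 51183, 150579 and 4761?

9

gcd(1521, 51183): 51183 = 33·1521 + 990; 1521 = 1·990 + 531; 990 = 1·531 + 459; 531 = 1·459 + 72; 459 = 6·72 + 27; 72 = 2·27 + 18; 27 = 1·18 + 9; 18 = 2·9 + 0 → 9
gcd(9, 150579): 150579 = 16731·9 + 0 → 9
gcd(9, 4761): 4761 = 529·9 + 0 → 9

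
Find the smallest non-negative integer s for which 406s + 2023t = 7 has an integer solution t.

5

gcd(406, 2023) = 7 (Euclid: 2023 = 4·406 + 399; 406 = 1·399 + 7; 399 = 57·7 + 0), and 7 | 7.
Extended Euclid: 406·(5) + 2023·(-1) = 7. Scale by 1: s₀ = 5.
General solution s = s₀ + 289k; reducing mod 289 gives s = 5 (and t = -1).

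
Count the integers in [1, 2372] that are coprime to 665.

665 = 5·7·19. Inclusion–exclusion on these primes:
2372 − ⌊2372/5⌋ − ⌊2372/7⌋ − ⌊2372/19⌋ + ⌊2372/35⌋ + ⌊2372/95⌋ + ⌊2372/133⌋ − ⌊2372/665⌋ = 1541

1541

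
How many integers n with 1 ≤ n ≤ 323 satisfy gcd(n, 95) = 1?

245

95 = 5·19. Inclusion–exclusion on these primes:
323 − ⌊323/5⌋ − ⌊323/19⌋ + ⌊323/95⌋ = 245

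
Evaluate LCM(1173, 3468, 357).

558348

lcm(1173, 3468) = 1173·3468/gcd = 4067964/51 = 79764
lcm(79764, 357) = 79764·357/gcd = 28475748/51 = 558348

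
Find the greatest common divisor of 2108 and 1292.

Euclid: 2108 = 1·1292 + 816; 1292 = 1·816 + 476; 816 = 1·476 + 340; 476 = 1·340 + 136; 340 = 2·136 + 68; 136 = 2·68 + 0. Last nonzero remainder: 68.

68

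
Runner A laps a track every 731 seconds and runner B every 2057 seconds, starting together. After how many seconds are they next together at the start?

88451

gcd first: 2057 = 2·731 + 595; 731 = 1·595 + 136; 595 = 4·136 + 51; 136 = 2·51 + 34; 51 = 1·34 + 17; 34 = 2·17 + 0 → gcd = 17
lcm = 731·2057/gcd = 1503667/17 = 88451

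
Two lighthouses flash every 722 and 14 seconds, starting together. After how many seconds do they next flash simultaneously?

gcd first: 722 = 51·14 + 8; 14 = 1·8 + 6; 8 = 1·6 + 2; 6 = 3·2 + 0 → gcd = 2
lcm = 722·14/gcd = 10108/2 = 5054

5054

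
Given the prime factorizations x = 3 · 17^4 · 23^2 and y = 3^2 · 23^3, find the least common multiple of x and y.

max exponent per prime: 3^2 · 17^4 · 23^3 = 9145800063

9145800063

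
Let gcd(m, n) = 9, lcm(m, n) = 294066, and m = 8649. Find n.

306

Using mn = gcd(m,n)·lcm(m,n) = 9·294066 = 2646594, we get n = 2646594/8649 = 306.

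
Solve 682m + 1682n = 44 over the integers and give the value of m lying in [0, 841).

407

gcd(682, 1682) = 2 (Euclid: 1682 = 2·682 + 318; 682 = 2·318 + 46; 318 = 6·46 + 42; 46 = 1·42 + 4; 42 = 10·4 + 2; 4 = 2·2 + 0), and 2 | 44.
Extended Euclid: 682·(-402) + 1682·(163) = 2. Scale by 22: m₀ = -8844.
General solution m = m₀ + 841t; reducing mod 841 gives m = 407 (and n = -165).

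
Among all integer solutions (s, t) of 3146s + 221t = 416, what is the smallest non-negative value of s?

gcd(3146, 221) = 13 (Euclid: 3146 = 14·221 + 52; 221 = 4·52 + 13; 52 = 4·13 + 0), and 13 | 416.
Extended Euclid: 3146·(-4) + 221·(57) = 13. Scale by 32: s₀ = -128.
General solution s = s₀ + 17k; reducing mod 17 gives s = 8 (and t = -112).

8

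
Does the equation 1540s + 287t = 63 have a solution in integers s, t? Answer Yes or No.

Yes

By Bézout, 1540s + 287t = 63 has integer solutions iff gcd(1540, 287) | 63.
Euclid: 1540 = 5·287 + 105; 287 = 2·105 + 77; 105 = 1·77 + 28; 77 = 2·28 + 21; 28 = 1·21 + 7; 21 = 3·7 + 0. gcd = 7; 63 mod 7 = 0. Yes.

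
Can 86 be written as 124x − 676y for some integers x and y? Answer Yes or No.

By Bézout, 124x − 676y = 86 has integer solutions iff gcd(124, 676) | 86.
Euclid: 676 = 5·124 + 56; 124 = 2·56 + 12; 56 = 4·12 + 8; 12 = 1·8 + 4; 8 = 2·4 + 0. gcd = 4; 86 mod 4 = 2. No.

No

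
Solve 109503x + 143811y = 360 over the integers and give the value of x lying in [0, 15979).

Reduce mod 143811: 109503x ≡ 360 (mod 143811). With g = gcd(109503, 143811) = 9 dividing 360, divide through: 12167x ≡ 40 (mod 15979).
Since gcd(12167, 15979) = 1, x ≡ 40·(12167)⁻¹ ≡ 13531 (mod 15979). Smallest non-negative: 13531.

13531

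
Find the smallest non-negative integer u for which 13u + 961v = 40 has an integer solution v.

gcd(13, 961) = 1 (Euclid: 961 = 73·13 + 12; 13 = 1·12 + 1; 12 = 12·1 + 0), and 1 | 40.
Extended Euclid: 13·(74) + 961·(-1) = 1. Scale by 40: u₀ = 2960.
General solution u = u₀ + 961t; reducing mod 961 gives u = 77 (and v = -1).

77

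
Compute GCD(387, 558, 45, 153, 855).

gcd(387, 558): 558 = 1·387 + 171; 387 = 2·171 + 45; 171 = 3·45 + 36; 45 = 1·36 + 9; 36 = 4·9 + 0 → 9
gcd(9, 45): 45 = 5·9 + 0 → 9
gcd(9, 153): 153 = 17·9 + 0 → 9
gcd(9, 855): 855 = 95·9 + 0 → 9

9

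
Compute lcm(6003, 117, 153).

lcm(6003, 117) = 6003·117/gcd = 702351/9 = 78039
lcm(78039, 153) = 78039·153/gcd = 11939967/9 = 1326663

1326663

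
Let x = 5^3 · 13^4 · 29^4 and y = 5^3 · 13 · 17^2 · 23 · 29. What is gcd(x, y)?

min exponent per shared prime: 5^3 · 13 · 29 = 47125

47125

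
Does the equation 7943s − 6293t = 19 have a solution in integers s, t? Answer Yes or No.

Yes

By Bézout, 7943s − 6293t = 19 has integer solutions iff gcd(7943, 6293) | 19.
Euclid: 7943 = 1·6293 + 1650; 6293 = 3·1650 + 1343; 1650 = 1·1343 + 307; 1343 = 4·307 + 115; 307 = 2·115 + 77; 115 = 1·77 + 38; 77 = 2·38 + 1; 38 = 38·1 + 0. gcd = 1; 19 mod 1 = 0. Yes.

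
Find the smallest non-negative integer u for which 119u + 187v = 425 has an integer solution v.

2

Reduce mod 187: 119u ≡ 425 (mod 187). With g = gcd(119, 187) = 17 dividing 425, divide through: 7u ≡ 25 (mod 11).
Since gcd(7, 11) = 1, u ≡ 25·(7)⁻¹ ≡ 2 (mod 11). Smallest non-negative: 2.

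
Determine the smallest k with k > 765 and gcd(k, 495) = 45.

810

495 = 45·11. Any k with gcd(k, 495) = 45 is a multiple of 45, say 45s, with s coprime to 11.
Need s > 765/45, so s ≥ 18. First s ≥ 18 with gcd(s, 11) = 1 is s = 18. Thus k = 45·18 = 810.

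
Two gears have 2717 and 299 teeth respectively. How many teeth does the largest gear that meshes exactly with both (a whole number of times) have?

13

Euclid: 2717 = 9·299 + 26; 299 = 11·26 + 13; 26 = 2·13 + 0. Last nonzero remainder: 13.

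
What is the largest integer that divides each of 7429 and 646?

7429 = 17 · 19 · 23
646 = 2 · 17 · 19
Common: 17 · 19 = 323

323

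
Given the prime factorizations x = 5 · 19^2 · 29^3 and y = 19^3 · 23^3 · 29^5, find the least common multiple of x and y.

8558631045237485

max exponent per prime: 5 · 19^3 · 23^3 · 29^5 = 8558631045237485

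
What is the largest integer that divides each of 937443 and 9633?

507

937443 = 3 · 13² · 43²
9633 = 3 · 13² · 19
Common: 3 · 13² = 507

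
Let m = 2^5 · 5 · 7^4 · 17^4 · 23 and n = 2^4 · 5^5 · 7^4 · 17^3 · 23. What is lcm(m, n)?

max exponent per prime: 2^5 · 5^5 · 7^4 · 17^4 · 23 = 461228018300000

461228018300000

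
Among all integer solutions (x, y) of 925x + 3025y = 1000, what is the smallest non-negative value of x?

gcd(925, 3025) = 25 (Euclid: 3025 = 3·925 + 250; 925 = 3·250 + 175; 250 = 1·175 + 75; 175 = 2·75 + 25; 75 = 3·25 + 0), and 25 | 1000.
Extended Euclid: 925·(36) + 3025·(-11) = 25. Scale by 40: x₀ = 1440.
General solution x = x₀ + 121t; reducing mod 121 gives x = 109 (and y = -33).

109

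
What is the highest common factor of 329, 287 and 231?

7

gcd(329, 287): 329 = 1·287 + 42; 287 = 6·42 + 35; 42 = 1·35 + 7; 35 = 5·7 + 0 → 7
gcd(7, 231): 231 = 33·7 + 0 → 7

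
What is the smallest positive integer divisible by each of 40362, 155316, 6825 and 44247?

2376944415300

40362 = 2 · 3 · 7 · 31²; 155316 = 2² · 3 · 7 · 43²; 6825 = 3 · 5² · 7 · 13; 44247 = 3 · 7³ · 43
lcm takes max exponent of each prime: 2² · 3 · 5² · 7³ · 13 · 31² · 43² = 2376944415300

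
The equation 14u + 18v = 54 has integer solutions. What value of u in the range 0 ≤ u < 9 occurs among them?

Reduce mod 18: 14u ≡ 54 (mod 18). With g = gcd(14, 18) = 2 dividing 54, divide through: 7u ≡ 27 (mod 9).
Since gcd(7, 9) = 1, u ≡ 27·(7)⁻¹ ≡ 0 (mod 9). Smallest non-negative: 0.

0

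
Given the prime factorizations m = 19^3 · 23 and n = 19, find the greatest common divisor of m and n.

min exponent per shared prime: 19 = 19

19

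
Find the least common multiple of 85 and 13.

85 = 5 · 17; 13 = 13
max exponents: 5 · 13 · 17 = 1105

1105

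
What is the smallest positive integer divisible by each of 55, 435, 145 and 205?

55 = 5 · 11; 435 = 3 · 5 · 29; 145 = 5 · 29; 205 = 5 · 41
lcm takes max exponent of each prime: 3 · 5 · 11 · 29 · 41 = 196185

196185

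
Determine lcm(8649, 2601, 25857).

8649 = 3² · 31²; 2601 = 3² · 17²; 25857 = 3² · 13² · 17
lcm takes max exponent of each prime: 3² · 13² · 17² · 31² = 422425809

422425809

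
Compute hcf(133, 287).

7

133 = 7 · 19
287 = 7 · 41
Common: 7 = 7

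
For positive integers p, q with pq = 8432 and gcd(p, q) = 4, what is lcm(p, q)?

2108

Since gcd(p,q)·lcm(p,q) = pq, lcm = 8432/4 = 2108.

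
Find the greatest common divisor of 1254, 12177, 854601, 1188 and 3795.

gcd(1254, 12177): 12177 = 9·1254 + 891; 1254 = 1·891 + 363; 891 = 2·363 + 165; 363 = 2·165 + 33; 165 = 5·33 + 0 → 33
gcd(33, 854601): 854601 = 25897·33 + 0 → 33
gcd(33, 1188): 1188 = 36·33 + 0 → 33
gcd(33, 3795): 3795 = 115·33 + 0 → 33

33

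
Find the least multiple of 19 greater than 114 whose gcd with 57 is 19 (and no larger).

gcd(t, 57) = 19 forces 19 | t; write t = 19s. Then gcd(19s, 19·3) = 19·gcd(s, 3), so need gcd(s, 3) = 1.
19s > 114 gives s ≥ 7. The least s ≥ 7 coprime to 3 is 7, so t = 19·7 = 133.

133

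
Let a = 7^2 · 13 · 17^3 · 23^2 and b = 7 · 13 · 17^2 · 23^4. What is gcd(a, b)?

min exponent per shared prime: 7 · 13 · 17^2 · 23^2 = 13912171

13912171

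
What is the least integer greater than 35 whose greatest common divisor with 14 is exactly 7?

49

14 = 7·2. Any k with gcd(k, 14) = 7 is a multiple of 7, say 7s, with s coprime to 2.
Need s > 35/7, so s ≥ 6. First s ≥ 6 with gcd(s, 2) = 1 is s = 7. Thus k = 7·7 = 49.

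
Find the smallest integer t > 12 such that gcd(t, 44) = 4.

gcd(t, 44) = 4 forces 4 | t; write t = 4s. Then gcd(4s, 4·11) = 4·gcd(s, 11), so need gcd(s, 11) = 1.
4s > 12 gives s ≥ 4. The least s ≥ 4 coprime to 11 is 4, so t = 4·4 = 16.

16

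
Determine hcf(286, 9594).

26

Euclid: 9594 = 33·286 + 156; 286 = 1·156 + 130; 156 = 1·130 + 26; 130 = 5·26 + 0. Last nonzero remainder: 26.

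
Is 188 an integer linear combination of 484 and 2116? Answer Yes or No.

gcd(484, 2116): 2116 = 4·484 + 180; 484 = 2·180 + 124; 180 = 1·124 + 56; 124 = 2·56 + 12; 56 = 4·12 + 8; 12 = 1·8 + 4; 8 = 2·4 + 0 → 4
4 divides 188, so a solution exists.

Yes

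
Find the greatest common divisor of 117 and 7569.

9

Euclid: 7569 = 64·117 + 81; 117 = 1·81 + 36; 81 = 2·36 + 9; 36 = 4·9 + 0. Last nonzero remainder: 9.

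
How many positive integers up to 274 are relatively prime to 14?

14 = 2·7. Inclusion–exclusion on these primes:
274 − ⌊274/2⌋ − ⌊274/7⌋ + ⌊274/14⌋ = 117

117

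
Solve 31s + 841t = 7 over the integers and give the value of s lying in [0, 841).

Euclid: 841 = 27·31 + 4; 31 = 7·4 + 3; 4 = 1·3 + 1; 3 = 3·1 + 0 → gcd = 1; 7 = 1·7.
Back-substitution yields 31·(-217) + 841·(8) = 1, so one solution is s = -217·7 = -1519, t = 8·7 = 56.
Solutions in s differ by 841/1 = 841; the one in [0, 841) is -1519 mod 841 = 163.

163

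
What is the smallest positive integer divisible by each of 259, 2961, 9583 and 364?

259 = 7 · 37; 2961 = 3² · 7 · 47; 9583 = 7 · 37²; 364 = 2² · 7 · 13
lcm takes max exponent of each prime: 2² · 3² · 7 · 13 · 37² · 47 = 210787668

210787668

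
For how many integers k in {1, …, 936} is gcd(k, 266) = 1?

380

266 = 2·7·19. Inclusion–exclusion on these primes:
936 − ⌊936/2⌋ − ⌊936/7⌋ − ⌊936/19⌋ + ⌊936/14⌋ + ⌊936/38⌋ + ⌊936/133⌋ − ⌊936/266⌋ = 380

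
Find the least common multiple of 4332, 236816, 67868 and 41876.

968340624

lcm(4332, 236816) = 4332·236816/gcd = 1025886912/1444 = 710448
lcm(710448, 67868) = 710448·67868/gcd = 48216684864/1444 = 33391056
lcm(33391056, 41876) = 33391056·41876/gcd = 1398283861056/1444 = 968340624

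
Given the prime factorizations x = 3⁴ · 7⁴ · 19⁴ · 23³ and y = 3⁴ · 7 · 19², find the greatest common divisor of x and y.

min exponent per shared prime: 3⁴ · 7 · 19² = 204687

204687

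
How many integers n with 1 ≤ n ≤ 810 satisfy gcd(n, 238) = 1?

238 = 2·7·17. Inclusion–exclusion on these primes:
810 − ⌊810/2⌋ − ⌊810/7⌋ − ⌊810/17⌋ + ⌊810/14⌋ + ⌊810/34⌋ + ⌊810/119⌋ − ⌊810/238⌋ = 326

326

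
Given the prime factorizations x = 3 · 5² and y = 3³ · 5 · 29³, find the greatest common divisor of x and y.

min exponent per shared prime: 3 · 5 = 15

15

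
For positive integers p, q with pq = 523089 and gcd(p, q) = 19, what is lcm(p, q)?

27531

Since gcd(p,q)·lcm(p,q) = pq, lcm = 523089/19 = 27531.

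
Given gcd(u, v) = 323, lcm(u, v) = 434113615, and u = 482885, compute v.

290377

u·v = gcd·lcm = 323·434113615 = 140218697645, so v = 140218697645/482885 = 290377.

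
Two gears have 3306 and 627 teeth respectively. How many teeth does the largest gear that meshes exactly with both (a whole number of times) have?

Euclid: 3306 = 5·627 + 171; 627 = 3·171 + 114; 171 = 1·114 + 57; 114 = 2·57 + 0. Last nonzero remainder: 57.

57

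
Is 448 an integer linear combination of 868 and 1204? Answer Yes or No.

Yes

By Bézout, 868u − 1204v = 448 has integer solutions iff gcd(868, 1204) | 448.
Euclid: 1204 = 1·868 + 336; 868 = 2·336 + 196; 336 = 1·196 + 140; 196 = 1·140 + 56; 140 = 2·56 + 28; 56 = 2·28 + 0. gcd = 28; 448 mod 28 = 0. Yes.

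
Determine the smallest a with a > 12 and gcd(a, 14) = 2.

gcd(a, 14) = 2 forces 2 | a; write a = 2s. Then gcd(2s, 2·7) = 2·gcd(s, 7), so need gcd(s, 7) = 1.
2s > 12 gives s ≥ 7. The least s ≥ 7 coprime to 7 is 8, so a = 2·8 = 16.

16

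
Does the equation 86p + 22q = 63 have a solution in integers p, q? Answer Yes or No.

By Bézout, 86p + 22q = 63 has integer solutions iff gcd(86, 22) | 63.
Euclid: 86 = 3·22 + 20; 22 = 1·20 + 2; 20 = 10·2 + 0. gcd = 2; 63 mod 2 = 1. No.

No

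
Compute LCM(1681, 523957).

1681 = 41²; 523957 = 7² · 17² · 37
max exponents: 7² · 17² · 37 · 41² = 880771717

880771717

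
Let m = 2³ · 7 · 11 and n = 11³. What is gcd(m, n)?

min exponent per shared prime: 11 = 11

11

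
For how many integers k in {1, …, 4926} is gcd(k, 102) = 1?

1545

Prime factors of 102: 2, 3, 17. Count integers ≤ 4926 divisible by none of them.
By inclusion–exclusion: 4926 − ⌊4926/2⌋ − ⌊4926/3⌋ − ⌊4926/17⌋ + ⌊4926/6⌋ + ⌊4926/34⌋ + ⌊4926/51⌋ − ⌊4926/102⌋ = 1545.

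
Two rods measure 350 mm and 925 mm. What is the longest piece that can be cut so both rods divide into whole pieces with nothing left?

25

Euclid: 925 = 2·350 + 225; 350 = 1·225 + 125; 225 = 1·125 + 100; 125 = 1·100 + 25; 100 = 4·25 + 0. Last nonzero remainder: 25.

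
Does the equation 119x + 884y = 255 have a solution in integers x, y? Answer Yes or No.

Yes

gcd(119, 884): 884 = 7·119 + 51; 119 = 2·51 + 17; 51 = 3·17 + 0 → 17
17 divides 255, so a solution exists.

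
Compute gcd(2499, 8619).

51

Euclid: 8619 = 3·2499 + 1122; 2499 = 2·1122 + 255; 1122 = 4·255 + 102; 255 = 2·102 + 51; 102 = 2·51 + 0. Last nonzero remainder: 51.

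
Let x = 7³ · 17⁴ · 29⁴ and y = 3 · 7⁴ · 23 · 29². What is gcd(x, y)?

288463

min exponent per shared prime: 7³ · 29² = 288463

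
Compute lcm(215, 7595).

326585

215 = 5 · 43; 7595 = 5 · 7² · 31
max exponents: 5 · 7² · 31 · 43 = 326585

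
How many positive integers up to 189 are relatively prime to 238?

238 = 2·7·17. Inclusion–exclusion on these primes:
189 − ⌊189/2⌋ − ⌊189/7⌋ − ⌊189/17⌋ + ⌊189/14⌋ + ⌊189/34⌋ + ⌊189/119⌋ − ⌊189/238⌋ = 76

76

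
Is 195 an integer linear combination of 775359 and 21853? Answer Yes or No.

Yes

gcd(775359, 21853): 775359 = 35·21853 + 10504; 21853 = 2·10504 + 845; 10504 = 12·845 + 364; 845 = 2·364 + 117; 364 = 3·117 + 13; 117 = 9·13 + 0 → 13
13 divides 195, so a solution exists.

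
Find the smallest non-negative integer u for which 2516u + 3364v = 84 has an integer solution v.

829

Reduce mod 3364: 2516u ≡ 84 (mod 3364). With g = gcd(2516, 3364) = 4 dividing 84, divide through: 629u ≡ 21 (mod 841).
Since gcd(629, 841) = 1, u ≡ 21·(629)⁻¹ ≡ 829 (mod 841). Smallest non-negative: 829.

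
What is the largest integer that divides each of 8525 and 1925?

8525 = 5² · 11 · 31
1925 = 5² · 7 · 11
Common: 5² · 11 = 275

275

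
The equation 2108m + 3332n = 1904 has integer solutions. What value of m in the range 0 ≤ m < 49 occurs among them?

42

Reduce mod 3332: 2108m ≡ 1904 (mod 3332). With g = gcd(2108, 3332) = 68 dividing 1904, divide through: 31m ≡ 28 (mod 49).
Since gcd(31, 49) = 1, m ≡ 28·(31)⁻¹ ≡ 42 (mod 49). Smallest non-negative: 42.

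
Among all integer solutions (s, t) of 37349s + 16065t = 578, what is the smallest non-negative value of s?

862

Euclid: 37349 = 2·16065 + 5219; 16065 = 3·5219 + 408; 5219 = 12·408 + 323; 408 = 1·323 + 85; 323 = 3·85 + 68; 85 = 1·68 + 17; 68 = 4·17 + 0 → gcd = 17; 578 = 17·34.
Back-substitution yields 37349·(-197) + 16065·(458) = 17, so one solution is s = -197·34 = -6698, t = 458·34 = 15572.
Solutions in s differ by 16065/17 = 945; the one in [0, 945) is -6698 mod 945 = 862.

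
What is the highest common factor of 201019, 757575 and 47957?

201019 = 7 · 13 · 47²; 757575 = 3² · 5² · 7 · 13 · 37; 47957 = 7 · 13 · 17 · 31
gcd takes min exponent of each prime: 7 · 13 = 91

91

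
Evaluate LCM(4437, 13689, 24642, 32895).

3972743689590

4437 = 3² · 17 · 29; 13689 = 3⁴ · 13²; 24642 = 2 · 3² · 37²; 32895 = 3² · 5 · 17 · 43
lcm takes max exponent of each prime: 2 · 3⁴ · 5 · 13² · 17 · 29 · 37² · 43 = 3972743689590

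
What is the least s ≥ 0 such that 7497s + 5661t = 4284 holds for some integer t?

Euclid: 7497 = 1·5661 + 1836; 5661 = 3·1836 + 153; 1836 = 12·153 + 0 → gcd = 153; 4284 = 153·28.
Back-substitution yields 7497·(-3) + 5661·(4) = 153, so one solution is s = -3·28 = -84, t = 4·28 = 112.
Solutions in s differ by 5661/153 = 37; the one in [0, 37) is -84 mod 37 = 27.

27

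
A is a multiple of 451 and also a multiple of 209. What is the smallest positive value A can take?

gcd first: 451 = 2·209 + 33; 209 = 6·33 + 11; 33 = 3·11 + 0 → gcd = 11
lcm = 451·209/gcd = 94259/11 = 8569

8569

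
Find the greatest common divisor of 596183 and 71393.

Euclid: 596183 = 8·71393 + 25039; 71393 = 2·25039 + 21315; 25039 = 1·21315 + 3724; 21315 = 5·3724 + 2695; 3724 = 1·2695 + 1029; 2695 = 2·1029 + 637; 1029 = 1·637 + 392; 637 = 1·392 + 245; 392 = 1·245 + 147; 245 = 1·147 + 98; 147 = 1·98 + 49; 98 = 2·49 + 0. Last nonzero remainder: 49.

49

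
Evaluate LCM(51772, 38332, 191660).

51772 = 2² · 7 · 43²; 38332 = 2² · 7 · 37²; 191660 = 2² · 5 · 7 · 37²
lcm takes max exponent of each prime: 2² · 5 · 7 · 37² · 43² = 354379340

354379340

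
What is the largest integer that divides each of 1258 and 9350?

Euclid: 9350 = 7·1258 + 544; 1258 = 2·544 + 170; 544 = 3·170 + 34; 170 = 5·34 + 0. Last nonzero remainder: 34.

34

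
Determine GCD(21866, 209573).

21866 = 2 · 13 · 29²
209573 = 7³ · 13 · 47
Common: 13 = 13

13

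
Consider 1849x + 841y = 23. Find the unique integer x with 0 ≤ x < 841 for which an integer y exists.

Reduce mod 841: 1849x ≡ 23 (mod 841). With g = gcd(1849, 841) = 1 dividing 23, divide through: 1849x ≡ 23 (mod 841).
Since gcd(1849, 841) = 1, x ≡ 23·(1849)⁻¹ ≡ 121 (mod 841). Smallest non-negative: 121.

121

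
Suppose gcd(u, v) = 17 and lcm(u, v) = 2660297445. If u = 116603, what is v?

387855

Using uv = gcd(u,v)·lcm(u,v) = 17·2660297445 = 45225056565, we get v = 45225056565/116603 = 387855.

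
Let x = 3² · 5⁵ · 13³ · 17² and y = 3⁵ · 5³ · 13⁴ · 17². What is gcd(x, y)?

714299625

min exponent per shared prime: 3² · 5³ · 13³ · 17² = 714299625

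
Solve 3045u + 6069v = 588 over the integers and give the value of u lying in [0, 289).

gcd(3045, 6069) = 21 (Euclid: 6069 = 1·3045 + 3024; 3045 = 1·3024 + 21; 3024 = 144·21 + 0), and 21 | 588.
Extended Euclid: 3045·(2) + 6069·(-1) = 21. Scale by 28: u₀ = 56.
General solution u = u₀ + 289t; reducing mod 289 gives u = 56 (and v = -28).

56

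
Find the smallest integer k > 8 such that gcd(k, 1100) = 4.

gcd(k, 1100) = 4 forces 4 | k; write k = 4s. Then gcd(4s, 4·275) = 4·gcd(s, 275), so need gcd(s, 275) = 1.
4s > 8 gives s ≥ 3. The least s ≥ 3 coprime to 275 is 3, so k = 4·3 = 12.

12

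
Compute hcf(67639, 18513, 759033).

121

67639 = 11² · 13 · 43; 18513 = 3² · 11² · 17; 759033 = 3² · 11² · 17 · 41
gcd takes min exponent of each prime: 11² = 121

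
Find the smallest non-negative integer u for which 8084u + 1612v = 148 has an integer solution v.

Reduce mod 1612: 8084u ≡ 148 (mod 1612). With g = gcd(8084, 1612) = 4 dividing 148, divide through: 2021u ≡ 37 (mod 403).
Since gcd(2021, 403) = 1, u ≡ 37·(2021)⁻¹ ≡ 342 (mod 403). Smallest non-negative: 342.

342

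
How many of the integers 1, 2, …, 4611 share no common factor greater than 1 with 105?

Prime factors of 105: 3, 5, 7. Count integers ≤ 4611 divisible by none of them.
By inclusion–exclusion: 4611 − ⌊4611/3⌋ − ⌊4611/5⌋ − ⌊4611/7⌋ + ⌊4611/15⌋ + ⌊4611/21⌋ + ⌊4611/35⌋ − ⌊4611/105⌋ = 2108.

2108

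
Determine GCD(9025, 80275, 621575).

25

gcd(9025, 80275): 80275 = 8·9025 + 8075; 9025 = 1·8075 + 950; 8075 = 8·950 + 475; 950 = 2·475 + 0 → 475
gcd(475, 621575): 621575 = 1308·475 + 275; 475 = 1·275 + 200; 275 = 1·200 + 75; 200 = 2·75 + 50; 75 = 1·50 + 25; 50 = 2·25 + 0 → 25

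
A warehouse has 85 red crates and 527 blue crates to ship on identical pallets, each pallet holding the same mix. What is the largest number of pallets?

85 = 5 · 17
527 = 17 · 31
Common: 17 = 17

17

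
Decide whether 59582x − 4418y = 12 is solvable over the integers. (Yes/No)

Yes

gcd(59582, 4418): 59582 = 13·4418 + 2148; 4418 = 2·2148 + 122; 2148 = 17·122 + 74; 122 = 1·74 + 48; 74 = 1·48 + 26; 48 = 1·26 + 22; 26 = 1·22 + 4; 22 = 5·4 + 2; 4 = 2·2 + 0 → 2
2 divides 12, so a solution exists.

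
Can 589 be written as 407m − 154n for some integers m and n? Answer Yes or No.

By Bézout, 407m − 154n = 589 has integer solutions iff gcd(407, 154) | 589.
Euclid: 407 = 2·154 + 99; 154 = 1·99 + 55; 99 = 1·55 + 44; 55 = 1·44 + 11; 44 = 4·11 + 0. gcd = 11; 589 mod 11 = 6. No.

No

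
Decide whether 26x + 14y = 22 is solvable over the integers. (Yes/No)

By Bézout, 26x + 14y = 22 has integer solutions iff gcd(26, 14) | 22.
Euclid: 26 = 1·14 + 12; 14 = 1·12 + 2; 12 = 6·2 + 0. gcd = 2; 22 mod 2 = 0. Yes.

Yes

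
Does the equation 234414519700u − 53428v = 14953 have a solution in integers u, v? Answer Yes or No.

gcd(234414519700, 53428): 234414519700 = 4387484·53428 + 24548; 53428 = 2·24548 + 4332; 24548 = 5·4332 + 2888; 4332 = 1·2888 + 1444; 2888 = 2·1444 + 0 → 1444
1444 does not divide 14953, so a solution does not exist.

No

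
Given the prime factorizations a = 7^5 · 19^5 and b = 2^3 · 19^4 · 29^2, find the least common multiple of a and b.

max exponent per prime: 2^3 · 7^5 · 19^5 · 29^2 = 279991074768104

279991074768104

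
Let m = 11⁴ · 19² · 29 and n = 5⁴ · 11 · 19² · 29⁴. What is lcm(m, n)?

2336414815425625

max exponent per prime: 5⁴ · 11⁴ · 19² · 29⁴ = 2336414815425625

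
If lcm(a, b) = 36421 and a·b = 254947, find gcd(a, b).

From gcd × lcm = ab: gcd = 254947 / 36421 = 7.

7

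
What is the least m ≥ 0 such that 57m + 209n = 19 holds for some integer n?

4

gcd(57, 209) = 19 (Euclid: 209 = 3·57 + 38; 57 = 1·38 + 19; 38 = 2·19 + 0), and 19 | 19.
Extended Euclid: 57·(4) + 209·(-1) = 19. Scale by 1: m₀ = 4.
General solution m = m₀ + 11t; reducing mod 11 gives m = 4 (and n = -1).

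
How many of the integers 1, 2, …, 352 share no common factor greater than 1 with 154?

137

Prime factors of 154: 2, 7, 11. Count integers ≤ 352 divisible by none of them.
By inclusion–exclusion: 352 − ⌊352/2⌋ − ⌊352/7⌋ − ⌊352/11⌋ + ⌊352/14⌋ + ⌊352/22⌋ + ⌊352/77⌋ − ⌊352/154⌋ = 137.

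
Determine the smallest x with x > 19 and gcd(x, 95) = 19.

38

95 = 19·5. Any x with gcd(x, 95) = 19 is a multiple of 19, say 19s, with s coprime to 5.
Need s > 19/19, so s ≥ 2. First s ≥ 2 with gcd(s, 5) = 1 is s = 2. Thus x = 19·2 = 38.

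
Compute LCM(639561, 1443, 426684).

2934305868

639561 = 3 · 13 · 23² · 31; 1443 = 3 · 13 · 37; 426684 = 2² · 3 · 31² · 37
lcm takes max exponent of each prime: 2² · 3 · 13 · 23² · 31² · 37 = 2934305868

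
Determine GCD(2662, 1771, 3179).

gcd(2662, 1771): 2662 = 1·1771 + 891; 1771 = 1·891 + 880; 891 = 1·880 + 11; 880 = 80·11 + 0 → 11
gcd(11, 3179): 3179 = 289·11 + 0 → 11

11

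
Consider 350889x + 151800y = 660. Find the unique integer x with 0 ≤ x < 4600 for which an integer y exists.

Reduce mod 151800: 350889x ≡ 660 (mod 151800). With g = gcd(350889, 151800) = 33 dividing 660, divide through: 10633x ≡ 20 (mod 4600).
Since gcd(10633, 4600) = 1, x ≡ 20·(10633)⁻¹ ≡ 4340 (mod 4600). Smallest non-negative: 4340.

4340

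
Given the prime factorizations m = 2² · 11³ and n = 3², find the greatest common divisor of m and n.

min exponent per shared prime: (none) = 1

1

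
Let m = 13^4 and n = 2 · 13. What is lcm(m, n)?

57122

max exponent per prime: 2 · 13^4 = 57122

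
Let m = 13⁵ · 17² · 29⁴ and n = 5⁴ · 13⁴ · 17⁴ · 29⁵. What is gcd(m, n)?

min exponent per shared prime: 13⁴ · 17² · 29⁴ = 5837988613249

5837988613249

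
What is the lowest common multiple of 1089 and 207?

25047

1089 = 3² · 11²; 207 = 3² · 23
max exponents: 3² · 11² · 23 = 25047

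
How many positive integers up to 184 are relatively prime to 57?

Prime factors of 57: 3, 19. Count integers ≤ 184 divisible by none of them.
By inclusion–exclusion: 184 − ⌊184/3⌋ − ⌊184/19⌋ + ⌊184/57⌋ = 117.

117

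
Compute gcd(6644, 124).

Euclid: 6644 = 53·124 + 72; 124 = 1·72 + 52; 72 = 1·52 + 20; 52 = 2·20 + 12; 20 = 1·12 + 8; 12 = 1·8 + 4; 8 = 2·4 + 0. Last nonzero remainder: 4.

4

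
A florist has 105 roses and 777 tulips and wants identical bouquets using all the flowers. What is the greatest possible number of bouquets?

Euclid: 777 = 7·105 + 42; 105 = 2·42 + 21; 42 = 2·21 + 0. Last nonzero remainder: 21.

21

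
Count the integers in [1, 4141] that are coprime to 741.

2415

Prime factors of 741: 3, 13, 19. Count integers ≤ 4141 divisible by none of them.
By inclusion–exclusion: 4141 − ⌊4141/3⌋ − ⌊4141/13⌋ − ⌊4141/19⌋ + ⌊4141/39⌋ + ⌊4141/57⌋ + ⌊4141/247⌋ − ⌊4141/741⌋ = 2415.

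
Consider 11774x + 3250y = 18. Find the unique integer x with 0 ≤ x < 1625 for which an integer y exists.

782

Reduce mod 3250: 11774x ≡ 18 (mod 3250). With g = gcd(11774, 3250) = 2 dividing 18, divide through: 5887x ≡ 9 (mod 1625).
Since gcd(5887, 1625) = 1, x ≡ 9·(5887)⁻¹ ≡ 782 (mod 1625). Smallest non-negative: 782.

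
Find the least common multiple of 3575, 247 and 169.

883025

lcm(3575, 247) = 3575·247/gcd = 883025/13 = 67925
lcm(67925, 169) = 67925·169/gcd = 11479325/13 = 883025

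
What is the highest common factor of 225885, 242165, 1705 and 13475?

gcd(225885, 242165): 242165 = 1·225885 + 16280; 225885 = 13·16280 + 14245; 16280 = 1·14245 + 2035; 14245 = 7·2035 + 0 → 2035
gcd(2035, 1705): 2035 = 1·1705 + 330; 1705 = 5·330 + 55; 330 = 6·55 + 0 → 55
gcd(55, 13475): 13475 = 245·55 + 0 → 55

55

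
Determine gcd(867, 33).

Euclid: 867 = 26·33 + 9; 33 = 3·9 + 6; 9 = 1·6 + 3; 6 = 2·3 + 0. Last nonzero remainder: 3.

3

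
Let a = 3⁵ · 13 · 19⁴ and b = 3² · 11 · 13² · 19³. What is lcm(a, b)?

58870817577

max exponent per prime: 3⁵ · 11 · 13² · 19⁴ = 58870817577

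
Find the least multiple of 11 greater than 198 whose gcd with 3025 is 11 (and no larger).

Multiples of 11 above 198: 11·19, 11·20, … . Need the cofactor coprime to 3025/11 = 275.
Checking s = 19, 20, … the first with gcd(s, 275) = 1 is s = 19, giving 209.

209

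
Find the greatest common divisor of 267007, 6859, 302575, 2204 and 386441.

gcd(267007, 6859): 267007 = 38·6859 + 6365; 6859 = 1·6365 + 494; 6365 = 12·494 + 437; 494 = 1·437 + 57; 437 = 7·57 + 38; 57 = 1·38 + 19; 38 = 2·19 + 0 → 19
gcd(19, 302575): 302575 = 15925·19 + 0 → 19
gcd(19, 2204): 2204 = 116·19 + 0 → 19
gcd(19, 386441): 386441 = 20339·19 + 0 → 19

19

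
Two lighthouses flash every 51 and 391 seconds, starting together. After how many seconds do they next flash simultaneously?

1173

gcd first: 391 = 7·51 + 34; 51 = 1·34 + 17; 34 = 2·17 + 0 → gcd = 17
lcm = 51·391/gcd = 19941/17 = 1173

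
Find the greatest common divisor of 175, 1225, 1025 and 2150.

25

175 = 5² · 7; 1225 = 5² · 7²; 1025 = 5² · 41; 2150 = 2 · 5² · 43
gcd takes min exponent of each prime: 5² = 25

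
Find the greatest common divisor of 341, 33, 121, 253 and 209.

11

341 = 11 · 31; 33 = 3 · 11; 121 = 11²; 253 = 11 · 23; 209 = 11 · 19
gcd takes min exponent of each prime: 11 = 11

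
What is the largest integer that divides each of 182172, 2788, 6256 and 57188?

68

182172 = 2² · 3 · 17 · 19 · 47; 2788 = 2² · 17 · 41; 6256 = 2⁴ · 17 · 23; 57188 = 2² · 17 · 29²
gcd takes min exponent of each prime: 2² · 17 = 68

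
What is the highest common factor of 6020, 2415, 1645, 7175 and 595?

6020 = 2² · 5 · 7 · 43; 2415 = 3 · 5 · 7 · 23; 1645 = 5 · 7 · 47; 7175 = 5² · 7 · 41; 595 = 5 · 7 · 17
gcd takes min exponent of each prime: 5 · 7 = 35

35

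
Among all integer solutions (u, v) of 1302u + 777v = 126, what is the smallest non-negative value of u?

18

Reduce mod 777: 1302u ≡ 126 (mod 777). With g = gcd(1302, 777) = 21 dividing 126, divide through: 62u ≡ 6 (mod 37).
Since gcd(62, 37) = 1, u ≡ 6·(62)⁻¹ ≡ 18 (mod 37). Smallest non-negative: 18.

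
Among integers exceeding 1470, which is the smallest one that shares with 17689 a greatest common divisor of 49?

1519

gcd(t, 17689) = 49 forces 49 | t; write t = 49s. Then gcd(49s, 49·361) = 49·gcd(s, 361), so need gcd(s, 361) = 1.
49s > 1470 gives s ≥ 31. The least s ≥ 31 coprime to 361 is 31, so t = 49·31 = 1519.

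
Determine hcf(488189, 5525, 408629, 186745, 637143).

gcd(488189, 5525): 488189 = 88·5525 + 1989; 5525 = 2·1989 + 1547; 1989 = 1·1547 + 442; 1547 = 3·442 + 221; 442 = 2·221 + 0 → 221
gcd(221, 408629): 408629 = 1849·221 + 0 → 221
gcd(221, 186745): 186745 = 845·221 + 0 → 221
gcd(221, 637143): 637143 = 2883·221 + 0 → 221

221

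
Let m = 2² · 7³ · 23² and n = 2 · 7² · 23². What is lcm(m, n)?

max exponent per prime: 2² · 7³ · 23² = 725788

725788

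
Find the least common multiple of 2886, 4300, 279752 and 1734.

2886 = 2 · 3 · 13 · 37; 4300 = 2² · 5² · 43; 279752 = 2³ · 11² · 17²; 1734 = 2 · 3 · 17²
lcm takes max exponent of each prime: 2³ · 3 · 5² · 11² · 13 · 17² · 37 · 43 = 433958296200

433958296200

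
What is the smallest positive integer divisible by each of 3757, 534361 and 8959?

215347483

3757 = 13 · 17²; 534361 = 17² · 43²; 8959 = 17² · 31
lcm takes max exponent of each prime: 13 · 17² · 31 · 43² = 215347483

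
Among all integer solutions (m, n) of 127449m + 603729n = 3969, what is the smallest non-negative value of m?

gcd(127449, 603729) = 441 (Euclid: 603729 = 4·127449 + 93933; 127449 = 1·93933 + 33516; 93933 = 2·33516 + 26901; 33516 = 1·26901 + 6615; 26901 = 4·6615 + 441; 6615 = 15·441 + 0), and 441 | 3969.
Extended Euclid: 127449·(-90) + 603729·(19) = 441. Scale by 9: m₀ = -810.
General solution m = m₀ + 1369t; reducing mod 1369 gives m = 559 (and n = -118).

559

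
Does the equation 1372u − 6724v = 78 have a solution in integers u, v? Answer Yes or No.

gcd(1372, 6724): 6724 = 4·1372 + 1236; 1372 = 1·1236 + 136; 1236 = 9·136 + 12; 136 = 11·12 + 4; 12 = 3·4 + 0 → 4
4 does not divide 78, so a solution does not exist.

No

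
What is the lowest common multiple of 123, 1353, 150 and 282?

3179550

123 = 3 · 41; 1353 = 3 · 11 · 41; 150 = 2 · 3 · 5²; 282 = 2 · 3 · 47
lcm takes max exponent of each prime: 2 · 3 · 5² · 11 · 41 · 47 = 3179550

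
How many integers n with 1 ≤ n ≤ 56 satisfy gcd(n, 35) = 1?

35 = 5·7. Inclusion–exclusion on these primes:
56 − ⌊56/5⌋ − ⌊56/7⌋ + ⌊56/35⌋ = 38

38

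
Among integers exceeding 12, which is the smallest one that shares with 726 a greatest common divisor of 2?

Multiples of 2 above 12: 2·7, 2·8, … . Need the cofactor coprime to 726/2 = 363.
Checking s = 7, 8, … the first with gcd(s, 363) = 1 is s = 7, giving 14.

14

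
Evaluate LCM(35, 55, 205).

15785

35 = 5 · 7; 55 = 5 · 11; 205 = 5 · 41
lcm takes max exponent of each prime: 5 · 7 · 11 · 41 = 15785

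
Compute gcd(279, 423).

9

279 = 3² · 31
423 = 3² · 47
Common: 3² = 9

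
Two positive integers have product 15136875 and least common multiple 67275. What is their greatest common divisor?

gcd·lcm = product, so gcd = 15136875/67275 = 225.

225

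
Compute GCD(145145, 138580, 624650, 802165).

65

gcd(145145, 138580): 145145 = 1·138580 + 6565; 138580 = 21·6565 + 715; 6565 = 9·715 + 130; 715 = 5·130 + 65; 130 = 2·65 + 0 → 65
gcd(65, 624650): 624650 = 9610·65 + 0 → 65
gcd(65, 802165): 802165 = 12341·65 + 0 → 65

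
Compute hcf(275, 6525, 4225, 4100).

gcd(275, 6525): 6525 = 23·275 + 200; 275 = 1·200 + 75; 200 = 2·75 + 50; 75 = 1·50 + 25; 50 = 2·25 + 0 → 25
gcd(25, 4225): 4225 = 169·25 + 0 → 25
gcd(25, 4100): 4100 = 164·25 + 0 → 25

25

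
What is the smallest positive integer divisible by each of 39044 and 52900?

516356900

39044 = 2² · 43 · 227; 52900 = 2² · 5² · 23²
max exponents: 2² · 5² · 23² · 43 · 227 = 516356900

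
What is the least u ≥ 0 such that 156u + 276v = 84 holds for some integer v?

20

Reduce mod 276: 156u ≡ 84 (mod 276). With g = gcd(156, 276) = 12 dividing 84, divide through: 13u ≡ 7 (mod 23).
Since gcd(13, 23) = 1, u ≡ 7·(13)⁻¹ ≡ 20 (mod 23). Smallest non-negative: 20.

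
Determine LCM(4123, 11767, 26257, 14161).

4123 = 7 · 19 · 31; 11767 = 7 · 41²; 26257 = 7 · 11² · 31; 14161 = 7² · 17²
lcm takes max exponent of each prime: 7² · 11² · 17² · 19 · 31 · 41² = 1696532959429

1696532959429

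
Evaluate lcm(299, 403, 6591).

4699383

299 = 13 · 23; 403 = 13 · 31; 6591 = 3 · 13³
lcm takes max exponent of each prime: 3 · 13³ · 23 · 31 = 4699383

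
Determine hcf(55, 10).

5

55 = 5 · 11
10 = 2 · 5
Common: 5 = 5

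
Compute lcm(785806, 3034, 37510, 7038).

51862288394070

785806 = 2 · 7 · 37² · 41; 3034 = 2 · 37 · 41; 37510 = 2 · 5 · 11² · 31; 7038 = 2 · 3² · 17 · 23
lcm takes max exponent of each prime: 2 · 3² · 5 · 7 · 11² · 17 · 23 · 31 · 37² · 41 = 51862288394070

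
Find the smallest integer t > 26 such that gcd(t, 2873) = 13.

39

2873 = 13·221. Any t with gcd(t, 2873) = 13 is a multiple of 13, say 13s, with s coprime to 221.
Need s > 26/13, so s ≥ 3. First s ≥ 3 with gcd(s, 221) = 1 is s = 3. Thus t = 13·3 = 39.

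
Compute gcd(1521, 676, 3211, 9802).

gcd(1521, 676): 1521 = 2·676 + 169; 676 = 4·169 + 0 → 169
gcd(169, 3211): 3211 = 19·169 + 0 → 169
gcd(169, 9802): 9802 = 58·169 + 0 → 169

169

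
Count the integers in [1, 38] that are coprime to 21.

22

Prime factors of 21: 3, 7. Count integers ≤ 38 divisible by none of them.
By inclusion–exclusion: 38 − ⌊38/3⌋ − ⌊38/7⌋ + ⌊38/21⌋ = 22.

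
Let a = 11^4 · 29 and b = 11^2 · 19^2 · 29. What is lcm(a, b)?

153276629

max exponent per prime: 11^4 · 19^2 · 29 = 153276629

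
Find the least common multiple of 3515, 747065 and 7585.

21532654495

3515 = 5 · 19 · 37; 747065 = 5 · 11 · 17² · 47; 7585 = 5 · 37 · 41
lcm takes max exponent of each prime: 5 · 11 · 17² · 19 · 37 · 41 · 47 = 21532654495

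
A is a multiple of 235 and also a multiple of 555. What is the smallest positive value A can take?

235 = 5 · 47; 555 = 3 · 5 · 37
max exponents: 3 · 5 · 37 · 47 = 26085

26085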